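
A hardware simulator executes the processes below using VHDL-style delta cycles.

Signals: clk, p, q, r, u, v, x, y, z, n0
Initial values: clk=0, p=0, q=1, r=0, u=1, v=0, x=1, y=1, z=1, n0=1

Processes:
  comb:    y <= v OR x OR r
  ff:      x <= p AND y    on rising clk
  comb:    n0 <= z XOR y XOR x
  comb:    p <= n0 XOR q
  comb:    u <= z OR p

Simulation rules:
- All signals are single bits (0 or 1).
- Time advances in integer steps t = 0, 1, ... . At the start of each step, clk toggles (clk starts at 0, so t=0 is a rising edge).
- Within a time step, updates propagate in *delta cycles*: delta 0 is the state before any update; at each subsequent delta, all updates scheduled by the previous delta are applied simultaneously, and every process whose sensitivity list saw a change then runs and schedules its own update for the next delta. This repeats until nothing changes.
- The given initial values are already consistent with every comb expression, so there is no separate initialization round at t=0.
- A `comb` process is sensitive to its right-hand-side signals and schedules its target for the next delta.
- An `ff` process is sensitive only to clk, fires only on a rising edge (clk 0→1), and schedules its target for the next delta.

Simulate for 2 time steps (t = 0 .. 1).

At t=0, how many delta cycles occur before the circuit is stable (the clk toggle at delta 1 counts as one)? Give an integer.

5

t=0 Δ0: clk=0 n0=1 p=0 v=0 x=1 u=1 q=1 z=1 r=0 y=1
  Δ1: clk:0→1
  Δ2: x:1→0
  Δ3: n0:1→0, y:1→0
  Δ4: n0:0→1, p:0→1
  Δ5: p:1→0
  (5Δ to stable)
t=1 Δ0: clk=1 n0=1 p=0 v=0 x=0 u=1 q=1 z=1 r=0 y=0
  Δ1: clk:1→0
  (1Δ to stable)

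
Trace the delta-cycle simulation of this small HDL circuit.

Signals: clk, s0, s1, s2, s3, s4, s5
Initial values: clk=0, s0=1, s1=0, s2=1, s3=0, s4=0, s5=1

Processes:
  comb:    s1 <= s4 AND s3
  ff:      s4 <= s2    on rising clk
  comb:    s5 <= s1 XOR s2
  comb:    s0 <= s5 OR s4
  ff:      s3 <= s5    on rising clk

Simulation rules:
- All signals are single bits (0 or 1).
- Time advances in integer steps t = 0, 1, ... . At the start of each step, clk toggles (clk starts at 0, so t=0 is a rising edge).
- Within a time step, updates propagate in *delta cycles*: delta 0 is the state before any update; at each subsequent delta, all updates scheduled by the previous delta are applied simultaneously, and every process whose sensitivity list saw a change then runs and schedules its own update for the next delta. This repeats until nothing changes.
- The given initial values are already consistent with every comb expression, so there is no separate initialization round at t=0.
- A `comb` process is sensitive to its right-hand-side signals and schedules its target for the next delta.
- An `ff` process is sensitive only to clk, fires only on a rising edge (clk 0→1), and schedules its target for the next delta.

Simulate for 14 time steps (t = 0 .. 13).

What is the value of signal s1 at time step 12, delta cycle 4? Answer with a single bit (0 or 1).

t0.Δ0 s2=1 s4=0 s0=1 s1=0 clk=0 s5=1 s3=0
t0.Δ1 s2=1 s4=0 s0=1 s1=0 clk=1 s5=1 s3=0
t0.Δ2 s2=1 s4=1 s0=1 s1=0 clk=1 s5=1 s3=1
t0.Δ3 s2=1 s4=1 s0=1 s1=1 clk=1 s5=1 s3=1
t0.Δ4 s2=1 s4=1 s0=1 s1=1 clk=1 s5=0 s3=1
t1.Δ0 s2=1 s4=1 s0=1 s1=1 clk=1 s5=0 s3=1
t1.Δ1 s2=1 s4=1 s0=1 s1=1 clk=0 s5=0 s3=1
t2.Δ0 s2=1 s4=1 s0=1 s1=1 clk=0 s5=0 s3=1
t2.Δ1 s2=1 s4=1 s0=1 s1=1 clk=1 s5=0 s3=1
t2.Δ2 s2=1 s4=1 s0=1 s1=1 clk=1 s5=0 s3=0
t2.Δ3 s2=1 s4=1 s0=1 s1=0 clk=1 s5=0 s3=0
t2.Δ4 s2=1 s4=1 s0=1 s1=0 clk=1 s5=1 s3=0
t3.Δ0 s2=1 s4=1 s0=1 s1=0 clk=1 s5=1 s3=0
t3.Δ1 s2=1 s4=1 s0=1 s1=0 clk=0 s5=1 s3=0
t4.Δ0 s2=1 s4=1 s0=1 s1=0 clk=0 s5=1 s3=0
t4.Δ1 s2=1 s4=1 s0=1 s1=0 clk=1 s5=1 s3=0
t4.Δ2 s2=1 s4=1 s0=1 s1=0 clk=1 s5=1 s3=1
t4.Δ3 s2=1 s4=1 s0=1 s1=1 clk=1 s5=1 s3=1
t4.Δ4 s2=1 s4=1 s0=1 s1=1 clk=1 s5=0 s3=1
t5.Δ0 s2=1 s4=1 s0=1 s1=1 clk=1 s5=0 s3=1
t5.Δ1 s2=1 s4=1 s0=1 s1=1 clk=0 s5=0 s3=1
t6.Δ0 s2=1 s4=1 s0=1 s1=1 clk=0 s5=0 s3=1
t6.Δ1 s2=1 s4=1 s0=1 s1=1 clk=1 s5=0 s3=1
t6.Δ2 s2=1 s4=1 s0=1 s1=1 clk=1 s5=0 s3=0
t6.Δ3 s2=1 s4=1 s0=1 s1=0 clk=1 s5=0 s3=0
t6.Δ4 s2=1 s4=1 s0=1 s1=0 clk=1 s5=1 s3=0
t7.Δ0 s2=1 s4=1 s0=1 s1=0 clk=1 s5=1 s3=0
t7.Δ1 s2=1 s4=1 s0=1 s1=0 clk=0 s5=1 s3=0
t8.Δ0 s2=1 s4=1 s0=1 s1=0 clk=0 s5=1 s3=0
t8.Δ1 s2=1 s4=1 s0=1 s1=0 clk=1 s5=1 s3=0
t8.Δ2 s2=1 s4=1 s0=1 s1=0 clk=1 s5=1 s3=1
t8.Δ3 s2=1 s4=1 s0=1 s1=1 clk=1 s5=1 s3=1
t8.Δ4 s2=1 s4=1 s0=1 s1=1 clk=1 s5=0 s3=1
t9.Δ0 s2=1 s4=1 s0=1 s1=1 clk=1 s5=0 s3=1
t9.Δ1 s2=1 s4=1 s0=1 s1=1 clk=0 s5=0 s3=1
t10.Δ0 s2=1 s4=1 s0=1 s1=1 clk=0 s5=0 s3=1
t10.Δ1 s2=1 s4=1 s0=1 s1=1 clk=1 s5=0 s3=1
t10.Δ2 s2=1 s4=1 s0=1 s1=1 clk=1 s5=0 s3=0
t10.Δ3 s2=1 s4=1 s0=1 s1=0 clk=1 s5=0 s3=0
t10.Δ4 s2=1 s4=1 s0=1 s1=0 clk=1 s5=1 s3=0
t11.Δ0 s2=1 s4=1 s0=1 s1=0 clk=1 s5=1 s3=0
t11.Δ1 s2=1 s4=1 s0=1 s1=0 clk=0 s5=1 s3=0
t12.Δ0 s2=1 s4=1 s0=1 s1=0 clk=0 s5=1 s3=0
t12.Δ1 s2=1 s4=1 s0=1 s1=0 clk=1 s5=1 s3=0
t12.Δ2 s2=1 s4=1 s0=1 s1=0 clk=1 s5=1 s3=1
t12.Δ3 s2=1 s4=1 s0=1 s1=1 clk=1 s5=1 s3=1
t12.Δ4 s2=1 s4=1 s0=1 s1=1 clk=1 s5=0 s3=1
t13.Δ0 s2=1 s4=1 s0=1 s1=1 clk=1 s5=0 s3=1
t13.Δ1 s2=1 s4=1 s0=1 s1=1 clk=0 s5=0 s3=1

1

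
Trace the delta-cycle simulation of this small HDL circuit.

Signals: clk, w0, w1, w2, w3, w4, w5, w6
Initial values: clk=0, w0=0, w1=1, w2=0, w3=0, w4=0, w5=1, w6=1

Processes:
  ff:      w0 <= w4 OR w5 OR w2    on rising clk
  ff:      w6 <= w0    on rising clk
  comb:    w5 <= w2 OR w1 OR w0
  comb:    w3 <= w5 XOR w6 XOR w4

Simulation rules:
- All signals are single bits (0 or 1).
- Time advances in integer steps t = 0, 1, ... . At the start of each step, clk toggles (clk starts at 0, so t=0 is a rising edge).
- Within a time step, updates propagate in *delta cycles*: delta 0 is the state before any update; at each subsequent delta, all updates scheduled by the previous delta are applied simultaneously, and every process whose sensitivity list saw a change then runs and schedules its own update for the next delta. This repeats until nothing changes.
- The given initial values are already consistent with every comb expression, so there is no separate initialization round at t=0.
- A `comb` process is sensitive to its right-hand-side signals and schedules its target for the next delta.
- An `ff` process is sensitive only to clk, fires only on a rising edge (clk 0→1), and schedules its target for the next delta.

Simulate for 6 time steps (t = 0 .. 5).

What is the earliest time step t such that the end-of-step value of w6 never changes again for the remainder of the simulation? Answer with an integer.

t0.Δ0 w5=1 w4=0 w2=0 w1=1 w0=0 w3=0 clk=0 w6=1
t0.Δ1 w5=1 w4=0 w2=0 w1=1 w0=0 w3=0 clk=1 w6=1
t0.Δ2 w5=1 w4=0 w2=0 w1=1 w0=1 w3=0 clk=1 w6=0
t0.Δ3 w5=1 w4=0 w2=0 w1=1 w0=1 w3=1 clk=1 w6=0
t1.Δ0 w5=1 w4=0 w2=0 w1=1 w0=1 w3=1 clk=1 w6=0
t1.Δ1 w5=1 w4=0 w2=0 w1=1 w0=1 w3=1 clk=0 w6=0
t2.Δ0 w5=1 w4=0 w2=0 w1=1 w0=1 w3=1 clk=0 w6=0
t2.Δ1 w5=1 w4=0 w2=0 w1=1 w0=1 w3=1 clk=1 w6=0
t2.Δ2 w5=1 w4=0 w2=0 w1=1 w0=1 w3=1 clk=1 w6=1
t2.Δ3 w5=1 w4=0 w2=0 w1=1 w0=1 w3=0 clk=1 w6=1
t3.Δ0 w5=1 w4=0 w2=0 w1=1 w0=1 w3=0 clk=1 w6=1
t3.Δ1 w5=1 w4=0 w2=0 w1=1 w0=1 w3=0 clk=0 w6=1
t4.Δ0 w5=1 w4=0 w2=0 w1=1 w0=1 w3=0 clk=0 w6=1
t4.Δ1 w5=1 w4=0 w2=0 w1=1 w0=1 w3=0 clk=1 w6=1
t5.Δ0 w5=1 w4=0 w2=0 w1=1 w0=1 w3=0 clk=1 w6=1
t5.Δ1 w5=1 w4=0 w2=0 w1=1 w0=1 w3=0 clk=0 w6=1

2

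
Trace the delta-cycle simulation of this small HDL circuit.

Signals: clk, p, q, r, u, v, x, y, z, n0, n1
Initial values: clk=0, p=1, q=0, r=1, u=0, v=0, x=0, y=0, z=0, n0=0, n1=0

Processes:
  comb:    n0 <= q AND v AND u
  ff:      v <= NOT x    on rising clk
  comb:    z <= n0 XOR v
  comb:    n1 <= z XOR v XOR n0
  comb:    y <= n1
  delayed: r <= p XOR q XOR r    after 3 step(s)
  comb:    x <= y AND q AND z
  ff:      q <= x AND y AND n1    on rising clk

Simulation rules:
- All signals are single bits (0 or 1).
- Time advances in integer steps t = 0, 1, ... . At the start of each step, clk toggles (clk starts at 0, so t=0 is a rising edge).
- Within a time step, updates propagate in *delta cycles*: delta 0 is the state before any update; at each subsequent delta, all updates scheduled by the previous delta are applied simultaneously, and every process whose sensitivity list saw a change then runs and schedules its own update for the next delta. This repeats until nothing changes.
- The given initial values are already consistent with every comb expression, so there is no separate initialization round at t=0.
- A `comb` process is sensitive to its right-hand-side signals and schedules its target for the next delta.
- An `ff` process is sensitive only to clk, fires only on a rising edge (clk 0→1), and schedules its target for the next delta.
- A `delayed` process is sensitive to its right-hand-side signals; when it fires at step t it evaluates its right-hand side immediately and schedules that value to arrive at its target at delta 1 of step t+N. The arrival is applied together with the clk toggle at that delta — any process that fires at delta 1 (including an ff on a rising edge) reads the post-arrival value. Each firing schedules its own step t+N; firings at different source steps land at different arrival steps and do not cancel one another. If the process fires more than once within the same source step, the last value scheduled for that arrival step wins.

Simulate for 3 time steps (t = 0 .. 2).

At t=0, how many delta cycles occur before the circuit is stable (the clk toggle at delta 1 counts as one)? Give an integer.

5

t0.Δ0 z=0 n0=0 y=0 q=0 p=1 v=0 n1=0 r=1 x=0 clk=0 u=0
t0.Δ1 z=0 n0=0 y=0 q=0 p=1 v=0 n1=0 r=1 x=0 clk=1 u=0
t0.Δ2 z=0 n0=0 y=0 q=0 p=1 v=1 n1=0 r=1 x=0 clk=1 u=0
t0.Δ3 z=1 n0=0 y=0 q=0 p=1 v=1 n1=1 r=1 x=0 clk=1 u=0
t0.Δ4 z=1 n0=0 y=1 q=0 p=1 v=1 n1=0 r=1 x=0 clk=1 u=0
t0.Δ5 z=1 n0=0 y=0 q=0 p=1 v=1 n1=0 r=1 x=0 clk=1 u=0
t1.Δ0 z=1 n0=0 y=0 q=0 p=1 v=1 n1=0 r=1 x=0 clk=1 u=0
t1.Δ1 z=1 n0=0 y=0 q=0 p=1 v=1 n1=0 r=1 x=0 clk=0 u=0
t2.Δ0 z=1 n0=0 y=0 q=0 p=1 v=1 n1=0 r=1 x=0 clk=0 u=0
t2.Δ1 z=1 n0=0 y=0 q=0 p=1 v=1 n1=0 r=1 x=0 clk=1 u=0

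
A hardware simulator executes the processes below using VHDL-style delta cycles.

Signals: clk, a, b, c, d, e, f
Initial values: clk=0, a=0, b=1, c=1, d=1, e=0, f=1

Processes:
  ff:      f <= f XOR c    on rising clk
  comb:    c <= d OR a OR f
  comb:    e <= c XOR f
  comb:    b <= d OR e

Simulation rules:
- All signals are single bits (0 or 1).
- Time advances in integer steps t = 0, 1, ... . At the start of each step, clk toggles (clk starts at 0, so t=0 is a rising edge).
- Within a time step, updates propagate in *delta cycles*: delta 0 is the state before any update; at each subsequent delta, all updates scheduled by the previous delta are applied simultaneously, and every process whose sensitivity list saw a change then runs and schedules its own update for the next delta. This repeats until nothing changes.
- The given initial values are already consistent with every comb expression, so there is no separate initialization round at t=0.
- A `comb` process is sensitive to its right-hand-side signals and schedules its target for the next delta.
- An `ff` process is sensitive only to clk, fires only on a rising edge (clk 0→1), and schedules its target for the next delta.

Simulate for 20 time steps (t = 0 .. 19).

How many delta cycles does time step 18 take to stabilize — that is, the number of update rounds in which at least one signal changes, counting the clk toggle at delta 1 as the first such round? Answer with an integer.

3

t0.Δ0 c=1 d=1 b=1 f=1 a=0 e=0 clk=0
t0.Δ1 c=1 d=1 b=1 f=1 a=0 e=0 clk=1
t0.Δ2 c=1 d=1 b=1 f=0 a=0 e=0 clk=1
t0.Δ3 c=1 d=1 b=1 f=0 a=0 e=1 clk=1
t1.Δ0 c=1 d=1 b=1 f=0 a=0 e=1 clk=1
t1.Δ1 c=1 d=1 b=1 f=0 a=0 e=1 clk=0
t2.Δ0 c=1 d=1 b=1 f=0 a=0 e=1 clk=0
t2.Δ1 c=1 d=1 b=1 f=0 a=0 e=1 clk=1
t2.Δ2 c=1 d=1 b=1 f=1 a=0 e=1 clk=1
t2.Δ3 c=1 d=1 b=1 f=1 a=0 e=0 clk=1
t3.Δ0 c=1 d=1 b=1 f=1 a=0 e=0 clk=1
t3.Δ1 c=1 d=1 b=1 f=1 a=0 e=0 clk=0
t4.Δ0 c=1 d=1 b=1 f=1 a=0 e=0 clk=0
t4.Δ1 c=1 d=1 b=1 f=1 a=0 e=0 clk=1
t4.Δ2 c=1 d=1 b=1 f=0 a=0 e=0 clk=1
t4.Δ3 c=1 d=1 b=1 f=0 a=0 e=1 clk=1
t5.Δ0 c=1 d=1 b=1 f=0 a=0 e=1 clk=1
t5.Δ1 c=1 d=1 b=1 f=0 a=0 e=1 clk=0
t6.Δ0 c=1 d=1 b=1 f=0 a=0 e=1 clk=0
t6.Δ1 c=1 d=1 b=1 f=0 a=0 e=1 clk=1
t6.Δ2 c=1 d=1 b=1 f=1 a=0 e=1 clk=1
t6.Δ3 c=1 d=1 b=1 f=1 a=0 e=0 clk=1
t7.Δ0 c=1 d=1 b=1 f=1 a=0 e=0 clk=1
t7.Δ1 c=1 d=1 b=1 f=1 a=0 e=0 clk=0
t8.Δ0 c=1 d=1 b=1 f=1 a=0 e=0 clk=0
t8.Δ1 c=1 d=1 b=1 f=1 a=0 e=0 clk=1
t8.Δ2 c=1 d=1 b=1 f=0 a=0 e=0 clk=1
t8.Δ3 c=1 d=1 b=1 f=0 a=0 e=1 clk=1
t9.Δ0 c=1 d=1 b=1 f=0 a=0 e=1 clk=1
t9.Δ1 c=1 d=1 b=1 f=0 a=0 e=1 clk=0
t10.Δ0 c=1 d=1 b=1 f=0 a=0 e=1 clk=0
t10.Δ1 c=1 d=1 b=1 f=0 a=0 e=1 clk=1
t10.Δ2 c=1 d=1 b=1 f=1 a=0 e=1 clk=1
t10.Δ3 c=1 d=1 b=1 f=1 a=0 e=0 clk=1
t11.Δ0 c=1 d=1 b=1 f=1 a=0 e=0 clk=1
t11.Δ1 c=1 d=1 b=1 f=1 a=0 e=0 clk=0
t12.Δ0 c=1 d=1 b=1 f=1 a=0 e=0 clk=0
t12.Δ1 c=1 d=1 b=1 f=1 a=0 e=0 clk=1
t12.Δ2 c=1 d=1 b=1 f=0 a=0 e=0 clk=1
t12.Δ3 c=1 d=1 b=1 f=0 a=0 e=1 clk=1
t13.Δ0 c=1 d=1 b=1 f=0 a=0 e=1 clk=1
t13.Δ1 c=1 d=1 b=1 f=0 a=0 e=1 clk=0
t14.Δ0 c=1 d=1 b=1 f=0 a=0 e=1 clk=0
t14.Δ1 c=1 d=1 b=1 f=0 a=0 e=1 clk=1
t14.Δ2 c=1 d=1 b=1 f=1 a=0 e=1 clk=1
t14.Δ3 c=1 d=1 b=1 f=1 a=0 e=0 clk=1
t15.Δ0 c=1 d=1 b=1 f=1 a=0 e=0 clk=1
t15.Δ1 c=1 d=1 b=1 f=1 a=0 e=0 clk=0
t16.Δ0 c=1 d=1 b=1 f=1 a=0 e=0 clk=0
t16.Δ1 c=1 d=1 b=1 f=1 a=0 e=0 clk=1
t16.Δ2 c=1 d=1 b=1 f=0 a=0 e=0 clk=1
t16.Δ3 c=1 d=1 b=1 f=0 a=0 e=1 clk=1
t17.Δ0 c=1 d=1 b=1 f=0 a=0 e=1 clk=1
t17.Δ1 c=1 d=1 b=1 f=0 a=0 e=1 clk=0
t18.Δ0 c=1 d=1 b=1 f=0 a=0 e=1 clk=0
t18.Δ1 c=1 d=1 b=1 f=0 a=0 e=1 clk=1
t18.Δ2 c=1 d=1 b=1 f=1 a=0 e=1 clk=1
t18.Δ3 c=1 d=1 b=1 f=1 a=0 e=0 clk=1
t19.Δ0 c=1 d=1 b=1 f=1 a=0 e=0 clk=1
t19.Δ1 c=1 d=1 b=1 f=1 a=0 e=0 clk=0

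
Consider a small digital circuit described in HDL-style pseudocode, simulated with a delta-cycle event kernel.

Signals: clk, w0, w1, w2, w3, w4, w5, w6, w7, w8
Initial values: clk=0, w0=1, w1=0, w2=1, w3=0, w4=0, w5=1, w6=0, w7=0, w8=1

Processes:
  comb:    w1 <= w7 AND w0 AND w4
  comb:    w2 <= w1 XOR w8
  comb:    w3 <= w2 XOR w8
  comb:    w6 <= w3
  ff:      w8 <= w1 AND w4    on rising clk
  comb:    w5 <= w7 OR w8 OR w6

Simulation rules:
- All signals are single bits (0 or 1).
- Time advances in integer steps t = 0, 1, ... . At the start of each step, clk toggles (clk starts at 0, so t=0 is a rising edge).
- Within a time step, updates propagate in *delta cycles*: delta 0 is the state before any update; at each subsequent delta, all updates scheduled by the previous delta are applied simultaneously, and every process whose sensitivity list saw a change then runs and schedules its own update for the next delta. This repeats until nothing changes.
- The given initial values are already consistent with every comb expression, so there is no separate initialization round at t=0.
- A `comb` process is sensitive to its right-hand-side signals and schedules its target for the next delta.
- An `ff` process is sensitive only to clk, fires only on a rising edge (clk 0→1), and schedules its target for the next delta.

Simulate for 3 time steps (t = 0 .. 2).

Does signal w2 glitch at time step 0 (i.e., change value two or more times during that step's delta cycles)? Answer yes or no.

no

[bits: w3,clk,w4,w2,w0,w7,w8,w5,w1,w6]
t=0: Δ0=0001101100 Δ1=0101101100 Δ2=0101100100 Δ3=1100100000 Δ4=0100100001 Δ5=0100100100 Δ6=0100100000 | 6Δ
t=1: Δ0=0100100000 Δ1=0000100000 | 1Δ
t=2: Δ0=0000100000 Δ1=0100100000 | 1Δ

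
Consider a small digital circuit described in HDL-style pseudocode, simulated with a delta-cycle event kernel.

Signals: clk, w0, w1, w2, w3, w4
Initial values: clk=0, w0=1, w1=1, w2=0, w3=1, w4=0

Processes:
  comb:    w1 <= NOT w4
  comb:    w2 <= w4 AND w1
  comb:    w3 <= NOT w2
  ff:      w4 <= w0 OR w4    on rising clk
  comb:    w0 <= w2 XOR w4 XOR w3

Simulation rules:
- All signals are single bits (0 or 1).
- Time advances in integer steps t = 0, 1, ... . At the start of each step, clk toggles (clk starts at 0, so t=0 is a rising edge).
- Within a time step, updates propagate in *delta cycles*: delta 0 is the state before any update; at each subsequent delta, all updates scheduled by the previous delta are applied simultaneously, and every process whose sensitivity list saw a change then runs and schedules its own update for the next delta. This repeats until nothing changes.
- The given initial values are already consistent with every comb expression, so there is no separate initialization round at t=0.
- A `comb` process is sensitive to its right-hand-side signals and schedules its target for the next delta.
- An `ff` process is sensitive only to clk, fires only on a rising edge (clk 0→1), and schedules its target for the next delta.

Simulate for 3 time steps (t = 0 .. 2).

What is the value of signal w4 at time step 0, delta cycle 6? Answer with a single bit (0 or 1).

1

t0.Δ0 w2=0 w3=1 clk=0 w0=1 w1=1 w4=0
t0.Δ1 w2=0 w3=1 clk=1 w0=1 w1=1 w4=0
t0.Δ2 w2=0 w3=1 clk=1 w0=1 w1=1 w4=1
t0.Δ3 w2=1 w3=1 clk=1 w0=0 w1=0 w4=1
t0.Δ4 w2=0 w3=0 clk=1 w0=1 w1=0 w4=1
t0.Δ5 w2=0 w3=1 clk=1 w0=1 w1=0 w4=1
t0.Δ6 w2=0 w3=1 clk=1 w0=0 w1=0 w4=1
t1.Δ0 w2=0 w3=1 clk=1 w0=0 w1=0 w4=1
t1.Δ1 w2=0 w3=1 clk=0 w0=0 w1=0 w4=1
t2.Δ0 w2=0 w3=1 clk=0 w0=0 w1=0 w4=1
t2.Δ1 w2=0 w3=1 clk=1 w0=0 w1=0 w4=1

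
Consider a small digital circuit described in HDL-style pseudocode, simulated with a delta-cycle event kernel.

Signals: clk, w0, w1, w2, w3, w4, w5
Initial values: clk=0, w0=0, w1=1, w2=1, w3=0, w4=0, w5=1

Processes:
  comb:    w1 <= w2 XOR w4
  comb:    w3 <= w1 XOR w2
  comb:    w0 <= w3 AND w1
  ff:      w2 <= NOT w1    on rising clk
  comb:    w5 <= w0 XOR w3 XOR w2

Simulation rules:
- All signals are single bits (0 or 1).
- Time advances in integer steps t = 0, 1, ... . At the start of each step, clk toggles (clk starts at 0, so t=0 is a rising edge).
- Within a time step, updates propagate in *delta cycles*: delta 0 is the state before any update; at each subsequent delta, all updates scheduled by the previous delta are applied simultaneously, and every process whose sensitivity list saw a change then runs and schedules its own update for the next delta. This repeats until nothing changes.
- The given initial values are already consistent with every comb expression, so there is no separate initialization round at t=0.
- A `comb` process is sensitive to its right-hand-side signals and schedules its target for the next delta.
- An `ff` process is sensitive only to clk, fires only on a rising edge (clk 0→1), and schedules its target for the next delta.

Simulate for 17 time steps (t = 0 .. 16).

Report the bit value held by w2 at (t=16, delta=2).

[bits: w0,clk,w2,w4,w3,w5,w1]
t=0: Δ0=0010011 Δ1=0110011 Δ2=0100011 Δ3=0100100 Δ4=0100010 Δ5=0100000 | 5Δ
t=1: Δ0=0100000 Δ1=0000000 | 1Δ
t=2: Δ0=0000000 Δ1=0100000 Δ2=0110000 Δ3=0110111 Δ4=1110001 Δ5=0110001 Δ6=0110011 | 6Δ
t=3: Δ0=0110011 Δ1=0010011 | 1Δ
t=4: Δ0=0010011 Δ1=0110011 Δ2=0100011 Δ3=0100100 Δ4=0100010 Δ5=0100000 | 5Δ
t=5: Δ0=0100000 Δ1=0000000 | 1Δ
t=6: Δ0=0000000 Δ1=0100000 Δ2=0110000 Δ3=0110111 Δ4=1110001 Δ5=0110001 Δ6=0110011 | 6Δ
t=7: Δ0=0110011 Δ1=0010011 | 1Δ
t=8: Δ0=0010011 Δ1=0110011 Δ2=0100011 Δ3=0100100 Δ4=0100010 Δ5=0100000 | 5Δ
t=9: Δ0=0100000 Δ1=0000000 | 1Δ
t=10: Δ0=0000000 Δ1=0100000 Δ2=0110000 Δ3=0110111 Δ4=1110001 Δ5=0110001 Δ6=0110011 | 6Δ
t=11: Δ0=0110011 Δ1=0010011 | 1Δ
t=12: Δ0=0010011 Δ1=0110011 Δ2=0100011 Δ3=0100100 Δ4=0100010 Δ5=0100000 | 5Δ
t=13: Δ0=0100000 Δ1=0000000 | 1Δ
t=14: Δ0=0000000 Δ1=0100000 Δ2=0110000 Δ3=0110111 Δ4=1110001 Δ5=0110001 Δ6=0110011 | 6Δ
t=15: Δ0=0110011 Δ1=0010011 | 1Δ
t=16: Δ0=0010011 Δ1=0110011 Δ2=0100011 Δ3=0100100 Δ4=0100010 Δ5=0100000 | 5Δ

0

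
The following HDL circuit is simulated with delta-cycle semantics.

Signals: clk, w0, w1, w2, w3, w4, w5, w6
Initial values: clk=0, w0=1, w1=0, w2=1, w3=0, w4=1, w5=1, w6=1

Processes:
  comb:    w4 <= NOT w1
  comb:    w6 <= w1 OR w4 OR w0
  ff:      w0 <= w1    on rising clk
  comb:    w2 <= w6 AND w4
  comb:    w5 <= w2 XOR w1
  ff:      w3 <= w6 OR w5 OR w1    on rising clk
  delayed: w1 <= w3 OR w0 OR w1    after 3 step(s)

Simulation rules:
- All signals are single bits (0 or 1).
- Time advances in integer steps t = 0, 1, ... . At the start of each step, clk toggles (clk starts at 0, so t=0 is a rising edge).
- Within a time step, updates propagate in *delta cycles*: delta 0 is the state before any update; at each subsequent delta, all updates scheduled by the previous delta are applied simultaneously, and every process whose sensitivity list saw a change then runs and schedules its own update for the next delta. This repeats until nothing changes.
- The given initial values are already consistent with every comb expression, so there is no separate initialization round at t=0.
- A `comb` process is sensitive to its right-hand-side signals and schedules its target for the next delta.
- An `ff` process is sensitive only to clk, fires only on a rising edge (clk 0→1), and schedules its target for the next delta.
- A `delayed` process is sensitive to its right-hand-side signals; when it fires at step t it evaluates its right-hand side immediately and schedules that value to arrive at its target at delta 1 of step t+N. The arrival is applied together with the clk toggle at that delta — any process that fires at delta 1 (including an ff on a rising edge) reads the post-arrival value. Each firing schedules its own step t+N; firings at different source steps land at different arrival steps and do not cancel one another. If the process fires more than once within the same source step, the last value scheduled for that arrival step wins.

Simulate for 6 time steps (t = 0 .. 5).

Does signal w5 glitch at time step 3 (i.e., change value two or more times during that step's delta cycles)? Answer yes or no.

t0.Δ0 clk=0 w6=1 w4=1 w2=1 w1=0 w3=0 w0=1 w5=1
t0.Δ1 clk=1 w6=1 w4=1 w2=1 w1=0 w3=0 w0=1 w5=1
t0.Δ2 clk=1 w6=1 w4=1 w2=1 w1=0 w3=1 w0=0 w5=1
t1.Δ0 clk=1 w6=1 w4=1 w2=1 w1=0 w3=1 w0=0 w5=1
t1.Δ1 clk=0 w6=1 w4=1 w2=1 w1=0 w3=1 w0=0 w5=1
t2.Δ0 clk=0 w6=1 w4=1 w2=1 w1=0 w3=1 w0=0 w5=1
t2.Δ1 clk=1 w6=1 w4=1 w2=1 w1=0 w3=1 w0=0 w5=1
t3.Δ0 clk=1 w6=1 w4=1 w2=1 w1=0 w3=1 w0=0 w5=1
t3.Δ1 clk=0 w6=1 w4=1 w2=1 w1=1 w3=1 w0=0 w5=1
t3.Δ2 clk=0 w6=1 w4=0 w2=1 w1=1 w3=1 w0=0 w5=0
t3.Δ3 clk=0 w6=1 w4=0 w2=0 w1=1 w3=1 w0=0 w5=0
t3.Δ4 clk=0 w6=1 w4=0 w2=0 w1=1 w3=1 w0=0 w5=1
t4.Δ0 clk=0 w6=1 w4=0 w2=0 w1=1 w3=1 w0=0 w5=1
t4.Δ1 clk=1 w6=1 w4=0 w2=0 w1=1 w3=1 w0=0 w5=1
t4.Δ2 clk=1 w6=1 w4=0 w2=0 w1=1 w3=1 w0=1 w5=1
t5.Δ0 clk=1 w6=1 w4=0 w2=0 w1=1 w3=1 w0=1 w5=1
t5.Δ1 clk=0 w6=1 w4=0 w2=0 w1=1 w3=1 w0=1 w5=1

yes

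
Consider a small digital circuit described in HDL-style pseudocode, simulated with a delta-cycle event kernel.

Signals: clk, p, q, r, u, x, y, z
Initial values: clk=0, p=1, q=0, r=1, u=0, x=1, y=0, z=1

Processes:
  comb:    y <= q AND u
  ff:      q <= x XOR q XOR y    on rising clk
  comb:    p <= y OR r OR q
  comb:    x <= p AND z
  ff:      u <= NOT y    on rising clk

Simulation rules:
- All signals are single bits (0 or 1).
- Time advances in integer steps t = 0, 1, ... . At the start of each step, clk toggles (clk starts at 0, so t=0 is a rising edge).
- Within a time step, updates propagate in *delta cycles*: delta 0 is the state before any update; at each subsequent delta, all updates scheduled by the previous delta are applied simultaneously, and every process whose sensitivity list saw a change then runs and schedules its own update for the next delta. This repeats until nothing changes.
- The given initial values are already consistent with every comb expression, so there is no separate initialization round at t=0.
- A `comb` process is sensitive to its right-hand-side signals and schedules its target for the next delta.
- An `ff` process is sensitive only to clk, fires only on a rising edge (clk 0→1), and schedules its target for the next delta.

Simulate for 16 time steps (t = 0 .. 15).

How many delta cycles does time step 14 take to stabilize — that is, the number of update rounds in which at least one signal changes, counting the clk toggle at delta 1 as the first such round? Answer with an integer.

3

[bits: z,x,clk,p,r,u,q,y]
t=0: Δ0=11011000 Δ1=11111000 Δ2=11111110 Δ3=11111111 | 3Δ
t=1: Δ0=11111111 Δ1=11011111 | 1Δ
t=2: Δ0=11011111 Δ1=11111111 Δ2=11111011 Δ3=11111010 | 3Δ
t=3: Δ0=11111010 Δ1=11011010 | 1Δ
t=4: Δ0=11011010 Δ1=11111010 Δ2=11111100 | 2Δ
t=5: Δ0=11111100 Δ1=11011100 | 1Δ
t=6: Δ0=11011100 Δ1=11111100 Δ2=11111110 Δ3=11111111 | 3Δ
t=7: Δ0=11111111 Δ1=11011111 | 1Δ
t=8: Δ0=11011111 Δ1=11111111 Δ2=11111011 Δ3=11111010 | 3Δ
t=9: Δ0=11111010 Δ1=11011010 | 1Δ
t=10: Δ0=11011010 Δ1=11111010 Δ2=11111100 | 2Δ
t=11: Δ0=11111100 Δ1=11011100 | 1Δ
t=12: Δ0=11011100 Δ1=11111100 Δ2=11111110 Δ3=11111111 | 3Δ
t=13: Δ0=11111111 Δ1=11011111 | 1Δ
t=14: Δ0=11011111 Δ1=11111111 Δ2=11111011 Δ3=11111010 | 3Δ
t=15: Δ0=11111010 Δ1=11011010 | 1Δ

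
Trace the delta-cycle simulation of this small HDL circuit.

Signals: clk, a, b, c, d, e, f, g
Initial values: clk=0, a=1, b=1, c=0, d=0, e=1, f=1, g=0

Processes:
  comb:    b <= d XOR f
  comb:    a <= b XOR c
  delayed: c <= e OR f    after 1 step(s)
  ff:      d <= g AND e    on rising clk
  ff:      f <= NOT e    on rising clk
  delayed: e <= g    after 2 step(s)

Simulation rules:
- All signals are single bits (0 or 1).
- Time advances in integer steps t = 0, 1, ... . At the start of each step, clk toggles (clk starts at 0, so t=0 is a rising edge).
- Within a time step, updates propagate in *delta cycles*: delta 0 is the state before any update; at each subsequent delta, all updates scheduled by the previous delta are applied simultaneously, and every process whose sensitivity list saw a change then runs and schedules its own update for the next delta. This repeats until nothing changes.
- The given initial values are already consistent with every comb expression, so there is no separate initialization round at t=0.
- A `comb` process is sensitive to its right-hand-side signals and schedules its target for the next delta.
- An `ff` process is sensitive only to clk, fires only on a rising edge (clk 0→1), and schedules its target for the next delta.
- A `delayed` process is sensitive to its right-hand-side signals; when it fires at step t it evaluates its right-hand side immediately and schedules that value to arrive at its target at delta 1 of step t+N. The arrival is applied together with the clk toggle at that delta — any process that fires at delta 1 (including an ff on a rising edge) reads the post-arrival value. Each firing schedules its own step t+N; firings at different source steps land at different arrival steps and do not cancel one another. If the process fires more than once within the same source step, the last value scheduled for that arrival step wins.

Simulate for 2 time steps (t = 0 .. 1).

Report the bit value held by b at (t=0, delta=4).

[bits: c,f,g,b,a,clk,e,d]
t=0: Δ0=01011010 Δ1=01011110 Δ2=00011110 Δ3=00001110 Δ4=00000110 | 4Δ
t=1: Δ0=00000110 Δ1=10000010 Δ2=10001010 | 2Δ

0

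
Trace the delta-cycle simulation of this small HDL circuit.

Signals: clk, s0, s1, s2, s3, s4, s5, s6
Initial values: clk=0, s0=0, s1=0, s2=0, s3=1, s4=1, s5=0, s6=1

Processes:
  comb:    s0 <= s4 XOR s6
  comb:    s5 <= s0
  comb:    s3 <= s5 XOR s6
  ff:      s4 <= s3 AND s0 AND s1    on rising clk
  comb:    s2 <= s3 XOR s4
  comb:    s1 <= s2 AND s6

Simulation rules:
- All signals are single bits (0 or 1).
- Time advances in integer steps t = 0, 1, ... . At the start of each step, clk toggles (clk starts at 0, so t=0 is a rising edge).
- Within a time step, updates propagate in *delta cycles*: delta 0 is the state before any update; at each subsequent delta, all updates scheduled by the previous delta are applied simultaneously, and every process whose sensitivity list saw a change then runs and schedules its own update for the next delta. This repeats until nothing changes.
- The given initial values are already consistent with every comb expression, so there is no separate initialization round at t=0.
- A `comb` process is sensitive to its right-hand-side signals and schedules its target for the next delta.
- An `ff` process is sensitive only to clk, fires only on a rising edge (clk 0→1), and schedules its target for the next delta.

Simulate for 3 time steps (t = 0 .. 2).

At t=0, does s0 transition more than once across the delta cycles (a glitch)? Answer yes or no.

t=0 Δ0: s6=1 s4=1 s0=0 s3=1 s2=0 clk=0 s5=0 s1=0
  Δ1: clk:0→1
  Δ2: s4:1→0
  Δ3: s0:0→1, s2:0→1
  Δ4: s5:0→1, s1:0→1
  Δ5: s3:1→0
  Δ6: s2:1→0
  Δ7: s1:1→0
  (7Δ to stable)
t=1 Δ0: s6=1 s4=0 s0=1 s3=0 s2=0 clk=1 s5=1 s1=0
  Δ1: clk:1→0
  (1Δ to stable)
t=2 Δ0: s6=1 s4=0 s0=1 s3=0 s2=0 clk=0 s5=1 s1=0
  Δ1: clk:0→1
  (1Δ to stable)

no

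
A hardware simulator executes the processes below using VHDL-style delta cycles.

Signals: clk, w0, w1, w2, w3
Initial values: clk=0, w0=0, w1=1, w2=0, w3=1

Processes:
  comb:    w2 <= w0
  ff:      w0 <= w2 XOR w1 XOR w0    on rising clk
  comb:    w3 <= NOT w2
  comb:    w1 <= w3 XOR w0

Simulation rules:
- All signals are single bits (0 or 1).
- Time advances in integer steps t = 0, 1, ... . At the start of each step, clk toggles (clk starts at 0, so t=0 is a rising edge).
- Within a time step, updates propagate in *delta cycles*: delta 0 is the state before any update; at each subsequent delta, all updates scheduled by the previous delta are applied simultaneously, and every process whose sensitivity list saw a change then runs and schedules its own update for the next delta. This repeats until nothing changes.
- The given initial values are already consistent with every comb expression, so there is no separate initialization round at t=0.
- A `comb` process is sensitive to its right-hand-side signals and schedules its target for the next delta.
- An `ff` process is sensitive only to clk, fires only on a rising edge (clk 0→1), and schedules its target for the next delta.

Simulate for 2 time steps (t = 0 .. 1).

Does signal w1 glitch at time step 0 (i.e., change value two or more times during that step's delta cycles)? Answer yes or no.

t=0 Δ0: w1=1 w2=0 clk=0 w3=1 w0=0
  Δ1: clk:0→1
  Δ2: w0:0→1
  Δ3: w1:1→0, w2:0→1
  Δ4: w3:1→0
  Δ5: w1:0→1
  (5Δ to stable)
t=1 Δ0: w1=1 w2=1 clk=1 w3=0 w0=1
  Δ1: clk:1→0
  (1Δ to stable)

yes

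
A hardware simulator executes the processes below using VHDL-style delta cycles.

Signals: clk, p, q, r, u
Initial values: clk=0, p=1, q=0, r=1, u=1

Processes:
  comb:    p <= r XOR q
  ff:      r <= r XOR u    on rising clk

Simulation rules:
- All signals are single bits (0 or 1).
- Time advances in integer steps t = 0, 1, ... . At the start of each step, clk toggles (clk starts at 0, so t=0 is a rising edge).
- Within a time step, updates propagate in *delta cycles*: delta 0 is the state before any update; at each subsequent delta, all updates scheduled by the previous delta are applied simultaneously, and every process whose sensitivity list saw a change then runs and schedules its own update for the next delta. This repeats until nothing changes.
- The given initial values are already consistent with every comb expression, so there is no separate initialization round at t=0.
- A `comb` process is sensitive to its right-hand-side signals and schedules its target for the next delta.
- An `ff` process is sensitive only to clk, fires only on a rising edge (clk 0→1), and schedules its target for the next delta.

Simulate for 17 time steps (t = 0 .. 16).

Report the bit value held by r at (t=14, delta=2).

t=0 Δ0: p=1 clk=0 r=1 u=1 q=0
  Δ1: clk:0→1
  Δ2: r:1→0
  Δ3: p:1→0
  (3Δ to stable)
t=1 Δ0: p=0 clk=1 r=0 u=1 q=0
  Δ1: clk:1→0
  (1Δ to stable)
t=2 Δ0: p=0 clk=0 r=0 u=1 q=0
  Δ1: clk:0→1
  Δ2: r:0→1
  Δ3: p:0→1
  (3Δ to stable)
t=3 Δ0: p=1 clk=1 r=1 u=1 q=0
  Δ1: clk:1→0
  (1Δ to stable)
t=4 Δ0: p=1 clk=0 r=1 u=1 q=0
  Δ1: clk:0→1
  Δ2: r:1→0
  Δ3: p:1→0
  (3Δ to stable)
t=5 Δ0: p=0 clk=1 r=0 u=1 q=0
  Δ1: clk:1→0
  (1Δ to stable)
t=6 Δ0: p=0 clk=0 r=0 u=1 q=0
  Δ1: clk:0→1
  Δ2: r:0→1
  Δ3: p:0→1
  (3Δ to stable)
t=7 Δ0: p=1 clk=1 r=1 u=1 q=0
  Δ1: clk:1→0
  (1Δ to stable)
t=8 Δ0: p=1 clk=0 r=1 u=1 q=0
  Δ1: clk:0→1
  Δ2: r:1→0
  Δ3: p:1→0
  (3Δ to stable)
t=9 Δ0: p=0 clk=1 r=0 u=1 q=0
  Δ1: clk:1→0
  (1Δ to stable)
t=10 Δ0: p=0 clk=0 r=0 u=1 q=0
  Δ1: clk:0→1
  Δ2: r:0→1
  Δ3: p:0→1
  (3Δ to stable)
t=11 Δ0: p=1 clk=1 r=1 u=1 q=0
  Δ1: clk:1→0
  (1Δ to stable)
t=12 Δ0: p=1 clk=0 r=1 u=1 q=0
  Δ1: clk:0→1
  Δ2: r:1→0
  Δ3: p:1→0
  (3Δ to stable)
t=13 Δ0: p=0 clk=1 r=0 u=1 q=0
  Δ1: clk:1→0
  (1Δ to stable)
t=14 Δ0: p=0 clk=0 r=0 u=1 q=0
  Δ1: clk:0→1
  Δ2: r:0→1
  Δ3: p:0→1
  (3Δ to stable)
t=15 Δ0: p=1 clk=1 r=1 u=1 q=0
  Δ1: clk:1→0
  (1Δ to stable)
t=16 Δ0: p=1 clk=0 r=1 u=1 q=0
  Δ1: clk:0→1
  Δ2: r:1→0
  Δ3: p:1→0
  (3Δ to stable)

1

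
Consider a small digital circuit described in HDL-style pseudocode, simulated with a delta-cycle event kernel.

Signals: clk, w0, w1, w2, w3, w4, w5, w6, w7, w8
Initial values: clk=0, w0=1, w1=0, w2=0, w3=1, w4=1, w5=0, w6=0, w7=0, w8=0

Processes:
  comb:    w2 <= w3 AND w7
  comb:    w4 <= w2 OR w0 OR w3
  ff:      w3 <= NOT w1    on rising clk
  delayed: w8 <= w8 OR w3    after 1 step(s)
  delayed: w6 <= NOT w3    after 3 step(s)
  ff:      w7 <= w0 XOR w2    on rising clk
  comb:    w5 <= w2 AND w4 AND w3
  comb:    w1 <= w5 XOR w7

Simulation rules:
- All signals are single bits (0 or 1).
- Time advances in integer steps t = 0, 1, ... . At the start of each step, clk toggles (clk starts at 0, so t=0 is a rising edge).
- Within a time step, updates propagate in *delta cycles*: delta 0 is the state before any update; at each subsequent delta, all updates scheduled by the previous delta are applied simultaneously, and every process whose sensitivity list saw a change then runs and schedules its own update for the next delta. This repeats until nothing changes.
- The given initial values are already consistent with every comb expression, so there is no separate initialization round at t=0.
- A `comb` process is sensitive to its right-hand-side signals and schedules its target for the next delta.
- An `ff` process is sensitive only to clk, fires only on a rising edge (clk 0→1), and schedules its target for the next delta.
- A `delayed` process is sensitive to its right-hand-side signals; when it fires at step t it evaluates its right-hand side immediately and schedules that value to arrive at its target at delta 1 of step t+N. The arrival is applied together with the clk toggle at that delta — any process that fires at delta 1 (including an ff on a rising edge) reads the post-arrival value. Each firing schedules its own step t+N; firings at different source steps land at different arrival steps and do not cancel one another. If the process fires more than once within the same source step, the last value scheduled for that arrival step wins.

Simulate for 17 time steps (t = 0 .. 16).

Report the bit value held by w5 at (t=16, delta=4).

[bits: w5,w6,w1,clk,w3,w8,w4,w2,w0,w7]
t=0: Δ0=0000101010 Δ1=0001101010 Δ2=0001101011 Δ3=0011101111 Δ4=1011101111 Δ5=1001101111 | 5Δ
t=1: Δ0=1001101111 Δ1=1000101111 | 1Δ
t=2: Δ0=1000101111 Δ1=1001101111 Δ2=1001101110 Δ3=1011101010 Δ4=0011101010 Δ5=0001101010 | 5Δ
t=3: Δ0=0001101010 Δ1=0000101010 | 1Δ
t=4: Δ0=0000101010 Δ1=0001101010 Δ2=0001101011 Δ3=0011101111 Δ4=1011101111 Δ5=1001101111 | 5Δ
t=5: Δ0=1001101111 Δ1=1000101111 | 1Δ
t=6: Δ0=1000101111 Δ1=1001101111 Δ2=1001101110 Δ3=1011101010 Δ4=0011101010 Δ5=0001101010 | 5Δ
t=7: Δ0=0001101010 Δ1=0000101010 | 1Δ
t=8: Δ0=0000101010 Δ1=0001101010 Δ2=0001101011 Δ3=0011101111 Δ4=1011101111 Δ5=1001101111 | 5Δ
t=9: Δ0=1001101111 Δ1=1000101111 | 1Δ
t=10: Δ0=1000101111 Δ1=1001101111 Δ2=1001101110 Δ3=1011101010 Δ4=0011101010 Δ5=0001101010 | 5Δ
t=11: Δ0=0001101010 Δ1=0000101010 | 1Δ
t=12: Δ0=0000101010 Δ1=0001101010 Δ2=0001101011 Δ3=0011101111 Δ4=1011101111 Δ5=1001101111 | 5Δ
t=13: Δ0=1001101111 Δ1=1000101111 | 1Δ
t=14: Δ0=1000101111 Δ1=1001101111 Δ2=1001101110 Δ3=1011101010 Δ4=0011101010 Δ5=0001101010 | 5Δ
t=15: Δ0=0001101010 Δ1=0000101010 | 1Δ
t=16: Δ0=0000101010 Δ1=0001101010 Δ2=0001101011 Δ3=0011101111 Δ4=1011101111 Δ5=1001101111 | 5Δ

1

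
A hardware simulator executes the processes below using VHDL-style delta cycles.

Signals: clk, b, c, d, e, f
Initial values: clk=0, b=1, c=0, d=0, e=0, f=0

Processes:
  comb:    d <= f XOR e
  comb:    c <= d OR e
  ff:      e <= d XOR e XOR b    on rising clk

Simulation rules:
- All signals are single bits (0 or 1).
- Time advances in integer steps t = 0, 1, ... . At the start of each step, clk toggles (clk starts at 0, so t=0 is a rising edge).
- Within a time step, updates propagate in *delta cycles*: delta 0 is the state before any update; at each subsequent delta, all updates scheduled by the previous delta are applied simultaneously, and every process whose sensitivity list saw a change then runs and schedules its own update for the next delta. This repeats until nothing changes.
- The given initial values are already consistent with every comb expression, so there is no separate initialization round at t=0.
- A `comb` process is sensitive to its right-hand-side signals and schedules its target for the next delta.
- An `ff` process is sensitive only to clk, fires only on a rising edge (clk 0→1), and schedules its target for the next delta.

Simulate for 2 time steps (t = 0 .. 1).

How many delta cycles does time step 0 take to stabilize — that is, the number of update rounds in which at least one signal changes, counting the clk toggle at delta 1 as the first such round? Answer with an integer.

[bits: e,b,c,clk,d,f]
t=0: Δ0=010000 Δ1=010100 Δ2=110100 Δ3=111110 | 3Δ
t=1: Δ0=111110 Δ1=111010 | 1Δ

3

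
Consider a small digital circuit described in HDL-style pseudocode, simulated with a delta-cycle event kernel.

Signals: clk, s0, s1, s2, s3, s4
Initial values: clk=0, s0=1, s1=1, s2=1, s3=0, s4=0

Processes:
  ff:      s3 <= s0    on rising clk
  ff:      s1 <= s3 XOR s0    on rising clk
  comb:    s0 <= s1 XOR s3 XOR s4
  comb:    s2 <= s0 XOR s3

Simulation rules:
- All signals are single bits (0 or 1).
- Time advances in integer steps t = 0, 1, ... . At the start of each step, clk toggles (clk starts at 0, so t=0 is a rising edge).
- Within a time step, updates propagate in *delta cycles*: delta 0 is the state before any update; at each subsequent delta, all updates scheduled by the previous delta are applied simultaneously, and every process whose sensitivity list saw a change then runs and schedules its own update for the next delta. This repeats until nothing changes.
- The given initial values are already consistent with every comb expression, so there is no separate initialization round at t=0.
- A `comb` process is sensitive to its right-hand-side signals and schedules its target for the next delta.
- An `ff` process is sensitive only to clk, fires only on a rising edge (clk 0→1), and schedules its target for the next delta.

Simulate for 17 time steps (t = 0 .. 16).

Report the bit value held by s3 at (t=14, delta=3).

0

[bits: s4,s2,s1,s0,clk,s3]
t=0: Δ0=011100 Δ1=011110 Δ2=011111 Δ3=001011 Δ4=011011 | 4Δ
t=1: Δ0=011011 Δ1=011001 | 1Δ
t=2: Δ0=011001 Δ1=011011 Δ2=011010 Δ3=001110 Δ4=011110 | 4Δ
t=3: Δ0=011110 Δ1=011100 | 1Δ
t=4: Δ0=011100 Δ1=011110 Δ2=011111 Δ3=001011 Δ4=011011 | 4Δ
t=5: Δ0=011011 Δ1=011001 | 1Δ
t=6: Δ0=011001 Δ1=011011 Δ2=011010 Δ3=001110 Δ4=011110 | 4Δ
t=7: Δ0=011110 Δ1=011100 | 1Δ
t=8: Δ0=011100 Δ1=011110 Δ2=011111 Δ3=001011 Δ4=011011 | 4Δ
t=9: Δ0=011011 Δ1=011001 | 1Δ
t=10: Δ0=011001 Δ1=011011 Δ2=011010 Δ3=001110 Δ4=011110 | 4Δ
t=11: Δ0=011110 Δ1=011100 | 1Δ
t=12: Δ0=011100 Δ1=011110 Δ2=011111 Δ3=001011 Δ4=011011 | 4Δ
t=13: Δ0=011011 Δ1=011001 | 1Δ
t=14: Δ0=011001 Δ1=011011 Δ2=011010 Δ3=001110 Δ4=011110 | 4Δ
t=15: Δ0=011110 Δ1=011100 | 1Δ
t=16: Δ0=011100 Δ1=011110 Δ2=011111 Δ3=001011 Δ4=011011 | 4Δ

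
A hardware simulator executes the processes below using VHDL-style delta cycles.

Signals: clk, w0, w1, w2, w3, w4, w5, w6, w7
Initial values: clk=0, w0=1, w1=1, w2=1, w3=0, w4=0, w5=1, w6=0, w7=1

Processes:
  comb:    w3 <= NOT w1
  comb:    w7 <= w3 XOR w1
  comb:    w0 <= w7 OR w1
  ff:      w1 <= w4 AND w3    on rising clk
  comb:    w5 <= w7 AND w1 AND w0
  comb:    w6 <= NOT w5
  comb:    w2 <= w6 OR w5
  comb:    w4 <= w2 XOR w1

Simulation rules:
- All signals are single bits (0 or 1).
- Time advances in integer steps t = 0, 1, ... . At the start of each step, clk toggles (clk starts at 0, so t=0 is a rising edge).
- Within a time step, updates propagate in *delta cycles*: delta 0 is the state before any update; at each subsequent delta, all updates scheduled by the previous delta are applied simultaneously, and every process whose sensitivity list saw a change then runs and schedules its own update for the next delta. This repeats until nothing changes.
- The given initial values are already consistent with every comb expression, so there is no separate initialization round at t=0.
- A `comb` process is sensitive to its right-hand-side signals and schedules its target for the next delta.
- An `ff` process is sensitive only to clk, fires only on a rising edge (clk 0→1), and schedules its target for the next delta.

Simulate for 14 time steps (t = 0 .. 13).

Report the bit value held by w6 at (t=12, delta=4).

t0.Δ0 w0=1 w7=1 clk=0 w4=0 w1=1 w3=0 w5=1 w6=0 w2=1
t0.Δ1 w0=1 w7=1 clk=1 w4=0 w1=1 w3=0 w5=1 w6=0 w2=1
t0.Δ2 w0=1 w7=1 clk=1 w4=0 w1=0 w3=0 w5=1 w6=0 w2=1
t0.Δ3 w0=1 w7=0 clk=1 w4=1 w1=0 w3=1 w5=0 w6=0 w2=1
t0.Δ4 w0=0 w7=1 clk=1 w4=1 w1=0 w3=1 w5=0 w6=1 w2=0
t0.Δ5 w0=1 w7=1 clk=1 w4=0 w1=0 w3=1 w5=0 w6=1 w2=1
t0.Δ6 w0=1 w7=1 clk=1 w4=1 w1=0 w3=1 w5=0 w6=1 w2=1
t1.Δ0 w0=1 w7=1 clk=1 w4=1 w1=0 w3=1 w5=0 w6=1 w2=1
t1.Δ1 w0=1 w7=1 clk=0 w4=1 w1=0 w3=1 w5=0 w6=1 w2=1
t2.Δ0 w0=1 w7=1 clk=0 w4=1 w1=0 w3=1 w5=0 w6=1 w2=1
t2.Δ1 w0=1 w7=1 clk=1 w4=1 w1=0 w3=1 w5=0 w6=1 w2=1
t2.Δ2 w0=1 w7=1 clk=1 w4=1 w1=1 w3=1 w5=0 w6=1 w2=1
t2.Δ3 w0=1 w7=0 clk=1 w4=0 w1=1 w3=0 w5=1 w6=1 w2=1
t2.Δ4 w0=1 w7=1 clk=1 w4=0 w1=1 w3=0 w5=0 w6=0 w2=1
t2.Δ5 w0=1 w7=1 clk=1 w4=0 w1=1 w3=0 w5=1 w6=1 w2=0
t2.Δ6 w0=1 w7=1 clk=1 w4=1 w1=1 w3=0 w5=1 w6=0 w2=1
t2.Δ7 w0=1 w7=1 clk=1 w4=0 w1=1 w3=0 w5=1 w6=0 w2=1
t3.Δ0 w0=1 w7=1 clk=1 w4=0 w1=1 w3=0 w5=1 w6=0 w2=1
t3.Δ1 w0=1 w7=1 clk=0 w4=0 w1=1 w3=0 w5=1 w6=0 w2=1
t4.Δ0 w0=1 w7=1 clk=0 w4=0 w1=1 w3=0 w5=1 w6=0 w2=1
t4.Δ1 w0=1 w7=1 clk=1 w4=0 w1=1 w3=0 w5=1 w6=0 w2=1
t4.Δ2 w0=1 w7=1 clk=1 w4=0 w1=0 w3=0 w5=1 w6=0 w2=1
t4.Δ3 w0=1 w7=0 clk=1 w4=1 w1=0 w3=1 w5=0 w6=0 w2=1
t4.Δ4 w0=0 w7=1 clk=1 w4=1 w1=0 w3=1 w5=0 w6=1 w2=0
t4.Δ5 w0=1 w7=1 clk=1 w4=0 w1=0 w3=1 w5=0 w6=1 w2=1
t4.Δ6 w0=1 w7=1 clk=1 w4=1 w1=0 w3=1 w5=0 w6=1 w2=1
t5.Δ0 w0=1 w7=1 clk=1 w4=1 w1=0 w3=1 w5=0 w6=1 w2=1
t5.Δ1 w0=1 w7=1 clk=0 w4=1 w1=0 w3=1 w5=0 w6=1 w2=1
t6.Δ0 w0=1 w7=1 clk=0 w4=1 w1=0 w3=1 w5=0 w6=1 w2=1
t6.Δ1 w0=1 w7=1 clk=1 w4=1 w1=0 w3=1 w5=0 w6=1 w2=1
t6.Δ2 w0=1 w7=1 clk=1 w4=1 w1=1 w3=1 w5=0 w6=1 w2=1
t6.Δ3 w0=1 w7=0 clk=1 w4=0 w1=1 w3=0 w5=1 w6=1 w2=1
t6.Δ4 w0=1 w7=1 clk=1 w4=0 w1=1 w3=0 w5=0 w6=0 w2=1
t6.Δ5 w0=1 w7=1 clk=1 w4=0 w1=1 w3=0 w5=1 w6=1 w2=0
t6.Δ6 w0=1 w7=1 clk=1 w4=1 w1=1 w3=0 w5=1 w6=0 w2=1
t6.Δ7 w0=1 w7=1 clk=1 w4=0 w1=1 w3=0 w5=1 w6=0 w2=1
t7.Δ0 w0=1 w7=1 clk=1 w4=0 w1=1 w3=0 w5=1 w6=0 w2=1
t7.Δ1 w0=1 w7=1 clk=0 w4=0 w1=1 w3=0 w5=1 w6=0 w2=1
t8.Δ0 w0=1 w7=1 clk=0 w4=0 w1=1 w3=0 w5=1 w6=0 w2=1
t8.Δ1 w0=1 w7=1 clk=1 w4=0 w1=1 w3=0 w5=1 w6=0 w2=1
t8.Δ2 w0=1 w7=1 clk=1 w4=0 w1=0 w3=0 w5=1 w6=0 w2=1
t8.Δ3 w0=1 w7=0 clk=1 w4=1 w1=0 w3=1 w5=0 w6=0 w2=1
t8.Δ4 w0=0 w7=1 clk=1 w4=1 w1=0 w3=1 w5=0 w6=1 w2=0
t8.Δ5 w0=1 w7=1 clk=1 w4=0 w1=0 w3=1 w5=0 w6=1 w2=1
t8.Δ6 w0=1 w7=1 clk=1 w4=1 w1=0 w3=1 w5=0 w6=1 w2=1
t9.Δ0 w0=1 w7=1 clk=1 w4=1 w1=0 w3=1 w5=0 w6=1 w2=1
t9.Δ1 w0=1 w7=1 clk=0 w4=1 w1=0 w3=1 w5=0 w6=1 w2=1
t10.Δ0 w0=1 w7=1 clk=0 w4=1 w1=0 w3=1 w5=0 w6=1 w2=1
t10.Δ1 w0=1 w7=1 clk=1 w4=1 w1=0 w3=1 w5=0 w6=1 w2=1
t10.Δ2 w0=1 w7=1 clk=1 w4=1 w1=1 w3=1 w5=0 w6=1 w2=1
t10.Δ3 w0=1 w7=0 clk=1 w4=0 w1=1 w3=0 w5=1 w6=1 w2=1
t10.Δ4 w0=1 w7=1 clk=1 w4=0 w1=1 w3=0 w5=0 w6=0 w2=1
t10.Δ5 w0=1 w7=1 clk=1 w4=0 w1=1 w3=0 w5=1 w6=1 w2=0
t10.Δ6 w0=1 w7=1 clk=1 w4=1 w1=1 w3=0 w5=1 w6=0 w2=1
t10.Δ7 w0=1 w7=1 clk=1 w4=0 w1=1 w3=0 w5=1 w6=0 w2=1
t11.Δ0 w0=1 w7=1 clk=1 w4=0 w1=1 w3=0 w5=1 w6=0 w2=1
t11.Δ1 w0=1 w7=1 clk=0 w4=0 w1=1 w3=0 w5=1 w6=0 w2=1
t12.Δ0 w0=1 w7=1 clk=0 w4=0 w1=1 w3=0 w5=1 w6=0 w2=1
t12.Δ1 w0=1 w7=1 clk=1 w4=0 w1=1 w3=0 w5=1 w6=0 w2=1
t12.Δ2 w0=1 w7=1 clk=1 w4=0 w1=0 w3=0 w5=1 w6=0 w2=1
t12.Δ3 w0=1 w7=0 clk=1 w4=1 w1=0 w3=1 w5=0 w6=0 w2=1
t12.Δ4 w0=0 w7=1 clk=1 w4=1 w1=0 w3=1 w5=0 w6=1 w2=0
t12.Δ5 w0=1 w7=1 clk=1 w4=0 w1=0 w3=1 w5=0 w6=1 w2=1
t12.Δ6 w0=1 w7=1 clk=1 w4=1 w1=0 w3=1 w5=0 w6=1 w2=1
t13.Δ0 w0=1 w7=1 clk=1 w4=1 w1=0 w3=1 w5=0 w6=1 w2=1
t13.Δ1 w0=1 w7=1 clk=0 w4=1 w1=0 w3=1 w5=0 w6=1 w2=1

1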